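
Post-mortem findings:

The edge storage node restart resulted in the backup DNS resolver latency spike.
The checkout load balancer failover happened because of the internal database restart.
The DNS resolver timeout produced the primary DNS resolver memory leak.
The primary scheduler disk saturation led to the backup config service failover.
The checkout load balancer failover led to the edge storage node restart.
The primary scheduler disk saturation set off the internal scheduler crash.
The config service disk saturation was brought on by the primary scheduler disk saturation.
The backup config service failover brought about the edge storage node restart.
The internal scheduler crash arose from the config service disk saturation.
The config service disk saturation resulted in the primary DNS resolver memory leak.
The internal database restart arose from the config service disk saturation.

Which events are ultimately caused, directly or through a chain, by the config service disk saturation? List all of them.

Direct effects: the internal scheduler crash, the internal database restart, the primary DNS resolver memory leak.
2 steps out: the checkout load balancer failover.
3 steps out: the edge storage node restart.
4 steps out: the backup DNS resolver latency spike.
Not reachable from it: the primary scheduler disk saturation, the backup config service failover, the DNS resolver timeout.

the backup DNS resolver latency spike, the checkout load balancer failover, the edge storage node restart, the internal database restart, the internal scheduler crash, the primary DNS resolver memory leak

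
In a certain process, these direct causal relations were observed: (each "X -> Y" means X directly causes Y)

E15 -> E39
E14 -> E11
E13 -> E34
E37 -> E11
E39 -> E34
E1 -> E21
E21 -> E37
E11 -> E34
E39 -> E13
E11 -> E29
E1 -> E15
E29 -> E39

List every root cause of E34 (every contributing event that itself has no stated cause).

Tracing upstream from E34: E34 ← E39 ← E15 ← E1.
A separate upstream branch: E34 ← E11 ← E14.
Each of those chain origins has no stated cause.

E1, E14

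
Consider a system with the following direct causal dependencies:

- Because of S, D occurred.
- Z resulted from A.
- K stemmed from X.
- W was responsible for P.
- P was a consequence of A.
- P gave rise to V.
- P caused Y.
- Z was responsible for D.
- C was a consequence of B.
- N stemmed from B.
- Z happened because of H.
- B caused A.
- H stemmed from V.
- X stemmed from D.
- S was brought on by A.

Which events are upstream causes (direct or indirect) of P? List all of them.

A, B, W

Immediate causes of P: A, W.
Further upstream: B.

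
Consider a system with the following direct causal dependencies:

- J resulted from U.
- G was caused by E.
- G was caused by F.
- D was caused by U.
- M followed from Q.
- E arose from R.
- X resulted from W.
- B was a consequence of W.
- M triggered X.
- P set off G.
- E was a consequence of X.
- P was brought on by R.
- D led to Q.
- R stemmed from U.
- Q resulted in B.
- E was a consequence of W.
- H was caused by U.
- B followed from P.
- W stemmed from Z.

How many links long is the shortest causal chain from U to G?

3

Shortest chain: U → R → E → G.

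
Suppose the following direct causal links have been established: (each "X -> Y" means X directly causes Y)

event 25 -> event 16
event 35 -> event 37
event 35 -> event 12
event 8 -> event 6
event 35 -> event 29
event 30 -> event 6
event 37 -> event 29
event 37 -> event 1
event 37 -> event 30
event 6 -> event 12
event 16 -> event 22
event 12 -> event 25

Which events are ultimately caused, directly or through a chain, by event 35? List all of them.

event 1, event 12, event 16, event 22, event 25, event 29, event 30, event 37, event 6

Direct effects: event 37, event 29, event 12.
2 steps out: event 30, event 1, event 25.
3 steps out: event 6, event 16.
4 steps out: event 22.
Not reachable from it: event 8.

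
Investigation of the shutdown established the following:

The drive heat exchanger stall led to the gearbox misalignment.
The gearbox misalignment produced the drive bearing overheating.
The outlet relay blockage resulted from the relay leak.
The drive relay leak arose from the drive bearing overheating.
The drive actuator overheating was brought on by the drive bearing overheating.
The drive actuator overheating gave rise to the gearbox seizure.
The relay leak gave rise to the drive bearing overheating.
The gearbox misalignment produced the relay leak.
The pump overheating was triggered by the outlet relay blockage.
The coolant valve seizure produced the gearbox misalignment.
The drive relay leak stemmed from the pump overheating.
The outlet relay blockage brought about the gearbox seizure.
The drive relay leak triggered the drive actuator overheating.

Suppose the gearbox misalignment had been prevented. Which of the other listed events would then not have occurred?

the drive actuator overheating, the drive bearing overheating, the drive relay leak, the gearbox seizure, the outlet relay blockage, the pump overheating, the relay leak

Downstream of the gearbox misalignment: the relay leak, the outlet relay blockage, the drive bearing overheating, the pump overheating, the drive relay leak, the drive actuator overheating, the gearbox seizure.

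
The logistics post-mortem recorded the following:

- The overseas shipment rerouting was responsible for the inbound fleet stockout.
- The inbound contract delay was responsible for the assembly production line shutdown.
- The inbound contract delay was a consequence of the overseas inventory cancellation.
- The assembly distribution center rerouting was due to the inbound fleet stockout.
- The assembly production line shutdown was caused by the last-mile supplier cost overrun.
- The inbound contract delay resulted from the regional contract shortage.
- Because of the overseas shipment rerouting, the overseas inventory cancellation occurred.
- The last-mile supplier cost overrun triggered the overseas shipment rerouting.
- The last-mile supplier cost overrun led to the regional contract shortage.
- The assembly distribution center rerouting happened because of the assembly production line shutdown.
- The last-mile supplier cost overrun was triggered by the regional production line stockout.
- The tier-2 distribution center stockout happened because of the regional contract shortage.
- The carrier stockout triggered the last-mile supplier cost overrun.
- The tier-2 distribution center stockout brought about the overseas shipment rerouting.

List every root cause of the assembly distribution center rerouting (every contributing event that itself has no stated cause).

the carrier stockout, the regional production line stockout

Tracing upstream from the assembly distribution center rerouting: the assembly distribution center rerouting ← the assembly production line shutdown ← the last-mile supplier cost overrun ← the regional production line stockout.
A separate upstream branch: the assembly distribution center rerouting ← the assembly production line shutdown ← the last-mile supplier cost overrun ← the carrier stockout.
Each of those chain origins has no stated cause.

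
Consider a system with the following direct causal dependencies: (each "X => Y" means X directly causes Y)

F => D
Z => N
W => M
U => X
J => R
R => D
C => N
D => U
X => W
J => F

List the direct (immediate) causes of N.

C, Z

C, Z → N with nothing further upstream stated.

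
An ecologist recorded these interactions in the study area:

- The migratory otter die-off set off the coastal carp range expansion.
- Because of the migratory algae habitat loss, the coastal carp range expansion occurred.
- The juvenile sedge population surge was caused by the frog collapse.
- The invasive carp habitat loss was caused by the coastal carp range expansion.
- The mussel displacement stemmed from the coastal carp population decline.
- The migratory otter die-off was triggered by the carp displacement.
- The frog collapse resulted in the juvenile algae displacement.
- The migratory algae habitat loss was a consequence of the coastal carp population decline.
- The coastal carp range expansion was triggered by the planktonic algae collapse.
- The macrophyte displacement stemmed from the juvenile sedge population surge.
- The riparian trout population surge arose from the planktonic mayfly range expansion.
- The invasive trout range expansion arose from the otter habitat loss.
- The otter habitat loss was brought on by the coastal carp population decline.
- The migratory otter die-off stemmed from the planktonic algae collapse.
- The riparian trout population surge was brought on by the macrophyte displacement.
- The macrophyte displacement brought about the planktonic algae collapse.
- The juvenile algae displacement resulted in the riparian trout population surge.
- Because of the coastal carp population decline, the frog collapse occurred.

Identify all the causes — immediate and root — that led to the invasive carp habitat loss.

the carp displacement, the coastal carp population decline, the coastal carp range expansion, the frog collapse, the juvenile sedge population surge, the macrophyte displacement, the migratory algae habitat loss, the migratory otter die-off, the planktonic algae collapse

Immediate cause of the invasive carp habitat loss: the coastal carp range expansion.
Further upstream: the coastal carp population decline, the migratory algae habitat loss, the frog collapse, the juvenile sedge population surge, the macrophyte displacement, the planktonic algae collapse, the carp displacement, the migratory otter die-off.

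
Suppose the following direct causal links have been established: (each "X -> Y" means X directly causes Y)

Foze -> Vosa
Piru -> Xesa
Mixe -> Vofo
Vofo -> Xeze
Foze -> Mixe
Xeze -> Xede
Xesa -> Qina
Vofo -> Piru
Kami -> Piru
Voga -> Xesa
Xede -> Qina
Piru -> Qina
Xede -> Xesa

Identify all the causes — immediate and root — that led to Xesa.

Immediate causes of Xesa: Voga, Xede, Piru.
Further upstream: Foze, Mixe, Vofo, Xeze, Kami.

Foze, Kami, Mixe, Piru, Vofo, Voga, Xede, Xeze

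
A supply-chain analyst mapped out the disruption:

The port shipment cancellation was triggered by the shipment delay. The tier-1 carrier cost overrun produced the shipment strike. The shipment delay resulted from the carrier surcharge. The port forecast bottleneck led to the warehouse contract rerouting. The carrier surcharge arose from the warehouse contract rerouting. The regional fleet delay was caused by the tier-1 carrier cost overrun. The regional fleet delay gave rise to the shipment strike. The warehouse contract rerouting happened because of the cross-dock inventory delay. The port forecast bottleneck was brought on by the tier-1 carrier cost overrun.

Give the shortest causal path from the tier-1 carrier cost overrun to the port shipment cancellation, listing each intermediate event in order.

the tier-1 carrier cost overrun → the port forecast bottleneck → the warehouse contract rerouting → the carrier surcharge → the shipment delay → the port shipment cancellation

the tier-1 carrier cost overrun → the port forecast bottleneck
the port forecast bottleneck → the warehouse contract rerouting
the warehouse contract rerouting → the carrier surcharge
the carrier surcharge → the shipment delay
the shipment delay → the port shipment cancellation
Length: 5 steps.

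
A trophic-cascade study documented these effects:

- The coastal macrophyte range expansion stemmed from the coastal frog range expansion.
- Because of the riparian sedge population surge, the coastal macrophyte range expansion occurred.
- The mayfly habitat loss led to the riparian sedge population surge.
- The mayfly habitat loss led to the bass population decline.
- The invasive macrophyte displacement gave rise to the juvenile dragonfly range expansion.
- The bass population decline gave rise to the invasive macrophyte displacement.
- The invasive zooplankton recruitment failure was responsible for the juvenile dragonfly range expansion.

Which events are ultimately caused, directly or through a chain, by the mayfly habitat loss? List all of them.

Direct effects: the bass population decline, the riparian sedge population surge.
2 steps out: the invasive macrophyte displacement, the coastal macrophyte range expansion.
3 steps out: the juvenile dragonfly range expansion.
Not reachable from it: the coastal frog range expansion, the invasive zooplankton recruitment failure.

the bass population decline, the coastal macrophyte range expansion, the invasive macrophyte displacement, the juvenile dragonfly range expansion, the riparian sedge population surge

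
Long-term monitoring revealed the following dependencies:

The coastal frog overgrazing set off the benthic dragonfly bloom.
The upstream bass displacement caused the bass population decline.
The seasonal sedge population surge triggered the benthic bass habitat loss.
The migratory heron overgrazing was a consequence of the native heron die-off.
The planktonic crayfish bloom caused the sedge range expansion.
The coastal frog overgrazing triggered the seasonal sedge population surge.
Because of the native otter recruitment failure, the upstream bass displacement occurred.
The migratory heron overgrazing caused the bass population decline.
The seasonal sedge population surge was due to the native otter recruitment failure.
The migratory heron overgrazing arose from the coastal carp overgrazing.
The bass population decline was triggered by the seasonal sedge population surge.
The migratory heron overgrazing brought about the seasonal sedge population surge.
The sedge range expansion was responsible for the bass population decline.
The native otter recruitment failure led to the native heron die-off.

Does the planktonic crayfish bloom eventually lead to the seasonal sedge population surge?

No

The planktonic crayfish bloom leads to the sedge range expansion, the bass population decline; the seasonal sedge population surge is not among them.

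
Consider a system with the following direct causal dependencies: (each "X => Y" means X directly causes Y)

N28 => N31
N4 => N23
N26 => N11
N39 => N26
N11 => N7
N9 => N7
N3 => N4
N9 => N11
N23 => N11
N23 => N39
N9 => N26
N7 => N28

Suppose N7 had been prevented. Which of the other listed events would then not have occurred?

N28, N31

Downstream of N7: N28, N31.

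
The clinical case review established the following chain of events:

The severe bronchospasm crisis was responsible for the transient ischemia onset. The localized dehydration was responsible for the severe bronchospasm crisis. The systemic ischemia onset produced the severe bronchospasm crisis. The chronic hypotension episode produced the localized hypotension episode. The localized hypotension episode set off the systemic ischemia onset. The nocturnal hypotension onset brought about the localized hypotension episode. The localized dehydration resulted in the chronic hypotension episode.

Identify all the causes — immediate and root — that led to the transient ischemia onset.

Immediate cause of the transient ischemia onset: the severe bronchospasm crisis.
Further upstream: the localized dehydration, the chronic hypotension episode, the localized hypotension episode, the systemic ischemia onset, the nocturnal hypotension onset.

the chronic hypotension episode, the localized dehydration, the localized hypotension episode, the nocturnal hypotension onset, the severe bronchospasm crisis, the systemic ischemia onset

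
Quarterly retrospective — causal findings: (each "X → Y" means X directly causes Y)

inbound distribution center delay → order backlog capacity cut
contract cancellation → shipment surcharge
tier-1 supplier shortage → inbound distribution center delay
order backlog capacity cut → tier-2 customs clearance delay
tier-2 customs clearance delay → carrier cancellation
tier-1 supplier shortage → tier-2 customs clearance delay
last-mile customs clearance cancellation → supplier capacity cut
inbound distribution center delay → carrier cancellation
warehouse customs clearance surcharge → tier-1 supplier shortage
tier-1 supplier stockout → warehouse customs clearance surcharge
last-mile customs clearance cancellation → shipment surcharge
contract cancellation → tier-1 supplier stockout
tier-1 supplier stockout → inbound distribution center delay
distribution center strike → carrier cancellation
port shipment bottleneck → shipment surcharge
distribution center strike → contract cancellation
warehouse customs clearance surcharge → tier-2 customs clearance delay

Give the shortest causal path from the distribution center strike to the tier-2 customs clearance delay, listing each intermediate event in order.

the distribution center strike → the contract cancellation → the tier-1 supplier stockout → the warehouse customs clearance surcharge → the tier-2 customs clearance delay

the distribution center strike → the contract cancellation
the contract cancellation → the tier-1 supplier stockout
the tier-1 supplier stockout → the warehouse customs clearance surcharge
the warehouse customs clearance surcharge → the tier-2 customs clearance delay
Length: 4 steps.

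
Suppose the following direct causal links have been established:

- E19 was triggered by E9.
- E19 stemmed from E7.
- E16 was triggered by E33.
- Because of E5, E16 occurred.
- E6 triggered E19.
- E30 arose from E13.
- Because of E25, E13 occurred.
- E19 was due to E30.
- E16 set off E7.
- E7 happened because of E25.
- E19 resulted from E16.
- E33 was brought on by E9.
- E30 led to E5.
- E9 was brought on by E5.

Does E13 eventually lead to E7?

There is a causal chain: E13 → E30 → E5 → E16 → E7.

Yes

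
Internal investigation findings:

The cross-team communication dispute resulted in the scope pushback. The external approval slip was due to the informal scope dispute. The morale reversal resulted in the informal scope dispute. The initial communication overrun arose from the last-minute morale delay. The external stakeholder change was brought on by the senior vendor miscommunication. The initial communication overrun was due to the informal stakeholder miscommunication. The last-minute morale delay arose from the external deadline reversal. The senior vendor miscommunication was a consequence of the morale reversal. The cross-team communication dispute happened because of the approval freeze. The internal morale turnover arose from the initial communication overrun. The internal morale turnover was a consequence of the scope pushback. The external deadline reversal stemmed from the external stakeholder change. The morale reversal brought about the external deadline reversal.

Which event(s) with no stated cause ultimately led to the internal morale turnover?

the approval freeze, the informal stakeholder miscommunication, the morale reversal

Tracing upstream from the internal morale turnover: the internal morale turnover ← the initial communication overrun ← the last-minute morale delay ← the external deadline reversal ← the morale reversal.
A separate upstream branch: the internal morale turnover ← the scope pushback ← the cross-team communication dispute ← the approval freeze.
A separate upstream branch: the internal morale turnover ← the initial communication overrun ← the informal stakeholder miscommunication.
Each of those chain origins has no stated cause.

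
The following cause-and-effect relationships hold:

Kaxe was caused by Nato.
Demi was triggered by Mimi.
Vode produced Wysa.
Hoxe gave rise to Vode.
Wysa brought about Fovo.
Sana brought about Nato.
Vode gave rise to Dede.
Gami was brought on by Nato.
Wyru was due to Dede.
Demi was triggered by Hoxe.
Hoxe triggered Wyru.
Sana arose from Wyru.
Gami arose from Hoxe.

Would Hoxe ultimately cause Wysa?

There is a causal chain: Hoxe → Vode → Wysa.

Yes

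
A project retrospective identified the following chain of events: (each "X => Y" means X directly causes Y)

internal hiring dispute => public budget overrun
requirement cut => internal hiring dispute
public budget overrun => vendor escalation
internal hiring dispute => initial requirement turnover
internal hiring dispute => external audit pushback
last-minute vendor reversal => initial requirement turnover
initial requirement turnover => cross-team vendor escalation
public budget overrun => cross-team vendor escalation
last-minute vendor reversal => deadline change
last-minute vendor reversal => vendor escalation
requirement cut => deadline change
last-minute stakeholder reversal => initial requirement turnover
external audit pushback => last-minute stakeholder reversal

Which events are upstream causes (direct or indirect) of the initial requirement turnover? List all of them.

the external audit pushback, the internal hiring dispute, the last-minute stakeholder reversal, the last-minute vendor reversal, the requirement cut

Immediate causes of the initial requirement turnover: the last-minute vendor reversal, the internal hiring dispute, the last-minute stakeholder reversal.
Further upstream: the requirement cut, the external audit pushback.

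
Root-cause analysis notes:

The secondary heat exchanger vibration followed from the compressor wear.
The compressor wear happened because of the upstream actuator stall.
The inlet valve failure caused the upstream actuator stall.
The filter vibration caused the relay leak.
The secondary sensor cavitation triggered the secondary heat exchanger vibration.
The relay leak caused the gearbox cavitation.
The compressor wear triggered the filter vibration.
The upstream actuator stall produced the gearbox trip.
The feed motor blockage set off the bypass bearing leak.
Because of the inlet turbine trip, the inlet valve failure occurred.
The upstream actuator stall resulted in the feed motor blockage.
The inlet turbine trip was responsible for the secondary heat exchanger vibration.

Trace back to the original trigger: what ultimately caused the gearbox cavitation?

Tracing upstream from the gearbox cavitation: the gearbox cavitation ← the relay leak ← the filter vibration ← the compressor wear ← the upstream actuator stall ← the inlet valve failure ← the inlet turbine trip.
The inlet turbine trip has no stated cause, so it is the root.

the inlet turbine trip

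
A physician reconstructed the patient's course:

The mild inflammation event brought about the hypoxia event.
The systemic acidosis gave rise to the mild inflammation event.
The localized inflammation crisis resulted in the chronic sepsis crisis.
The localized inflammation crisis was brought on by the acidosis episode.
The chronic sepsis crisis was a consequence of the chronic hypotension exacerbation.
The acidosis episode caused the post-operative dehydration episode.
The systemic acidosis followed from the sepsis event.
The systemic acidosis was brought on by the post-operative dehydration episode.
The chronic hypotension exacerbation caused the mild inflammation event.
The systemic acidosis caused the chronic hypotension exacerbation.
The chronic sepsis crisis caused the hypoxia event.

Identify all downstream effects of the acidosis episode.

the chronic hypotension exacerbation, the chronic sepsis crisis, the hypoxia event, the localized inflammation crisis, the mild inflammation event, the post-operative dehydration episode, the systemic acidosis

Direct effects: the post-operative dehydration episode, the localized inflammation crisis.
2 steps out: the systemic acidosis, the chronic sepsis crisis.
3 steps out: the chronic hypotension exacerbation, the mild inflammation event, the hypoxia event.
Not reachable from it: the sepsis event.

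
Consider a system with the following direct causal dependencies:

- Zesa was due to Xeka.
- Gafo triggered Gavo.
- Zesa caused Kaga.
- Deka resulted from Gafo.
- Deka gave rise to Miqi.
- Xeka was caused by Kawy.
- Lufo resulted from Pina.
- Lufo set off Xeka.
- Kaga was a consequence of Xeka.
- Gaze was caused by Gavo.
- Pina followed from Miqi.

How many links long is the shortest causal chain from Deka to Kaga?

5

Shortest chain: Deka → Miqi → Pina → Lufo → Xeka → Kaga.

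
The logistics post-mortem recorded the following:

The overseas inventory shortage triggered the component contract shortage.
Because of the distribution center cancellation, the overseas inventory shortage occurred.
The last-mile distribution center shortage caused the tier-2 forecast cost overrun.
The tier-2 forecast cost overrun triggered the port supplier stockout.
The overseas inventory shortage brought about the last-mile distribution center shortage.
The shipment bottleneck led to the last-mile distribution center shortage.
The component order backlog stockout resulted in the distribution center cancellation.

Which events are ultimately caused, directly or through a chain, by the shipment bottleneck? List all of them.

Direct effects: the last-mile distribution center shortage.
2 steps out: the tier-2 forecast cost overrun.
3 steps out: the port supplier stockout.
Not reachable from it: the component order backlog stockout, the distribution center cancellation, the overseas inventory shortage, the component contract shortage.

the last-mile distribution center shortage, the port supplier stockout, the tier-2 forecast cost overrun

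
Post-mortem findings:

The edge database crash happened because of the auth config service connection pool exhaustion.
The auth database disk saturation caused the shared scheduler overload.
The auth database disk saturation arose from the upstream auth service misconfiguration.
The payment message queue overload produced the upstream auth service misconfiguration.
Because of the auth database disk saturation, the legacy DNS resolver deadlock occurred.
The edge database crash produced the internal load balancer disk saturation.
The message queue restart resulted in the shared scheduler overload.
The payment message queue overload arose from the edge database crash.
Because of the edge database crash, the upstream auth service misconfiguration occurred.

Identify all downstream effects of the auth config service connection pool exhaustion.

Direct effects: the edge database crash.
2 steps out: the payment message queue overload, the internal load balancer disk saturation, the upstream auth service misconfiguration.
3 steps out: the auth database disk saturation.
4 steps out: the legacy DNS resolver deadlock, the shared scheduler overload.
Not reachable from it: the message queue restart.

the auth database disk saturation, the edge database crash, the internal load balancer disk saturation, the legacy DNS resolver deadlock, the payment message queue overload, the shared scheduler overload, the upstream auth service misconfiguration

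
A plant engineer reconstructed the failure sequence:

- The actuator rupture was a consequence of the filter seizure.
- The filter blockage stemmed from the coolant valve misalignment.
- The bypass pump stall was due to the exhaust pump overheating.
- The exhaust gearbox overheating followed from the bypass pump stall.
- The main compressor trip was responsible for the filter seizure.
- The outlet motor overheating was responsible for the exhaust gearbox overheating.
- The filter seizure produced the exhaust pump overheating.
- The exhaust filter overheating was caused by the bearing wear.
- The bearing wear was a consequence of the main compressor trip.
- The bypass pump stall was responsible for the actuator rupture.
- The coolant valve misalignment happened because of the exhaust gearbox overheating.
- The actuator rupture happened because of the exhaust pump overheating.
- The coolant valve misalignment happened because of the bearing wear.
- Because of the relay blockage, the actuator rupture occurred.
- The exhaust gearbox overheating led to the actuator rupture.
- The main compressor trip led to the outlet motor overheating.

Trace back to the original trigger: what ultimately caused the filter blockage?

the main compressor trip

Tracing upstream from the filter blockage: the filter blockage ← the coolant valve misalignment ← the bearing wear ← the main compressor trip.
The main compressor trip has no stated cause, so it is the root.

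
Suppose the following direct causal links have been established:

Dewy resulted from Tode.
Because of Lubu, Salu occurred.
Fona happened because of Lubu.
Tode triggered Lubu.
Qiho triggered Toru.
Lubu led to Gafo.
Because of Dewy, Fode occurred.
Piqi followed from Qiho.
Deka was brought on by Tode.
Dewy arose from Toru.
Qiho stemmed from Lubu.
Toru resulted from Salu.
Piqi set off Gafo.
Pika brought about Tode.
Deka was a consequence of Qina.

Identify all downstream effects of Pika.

Deka, Dewy, Fode, Fona, Gafo, Lubu, Piqi, Qiho, Salu, Tode, Toru

Direct effects: Tode.
2 steps out: Lubu, Deka, Dewy.
3 steps out: Fona, Qiho, Salu, Gafo, Fode.
4 steps out: Toru, Piqi.
Not reachable from it: Qina.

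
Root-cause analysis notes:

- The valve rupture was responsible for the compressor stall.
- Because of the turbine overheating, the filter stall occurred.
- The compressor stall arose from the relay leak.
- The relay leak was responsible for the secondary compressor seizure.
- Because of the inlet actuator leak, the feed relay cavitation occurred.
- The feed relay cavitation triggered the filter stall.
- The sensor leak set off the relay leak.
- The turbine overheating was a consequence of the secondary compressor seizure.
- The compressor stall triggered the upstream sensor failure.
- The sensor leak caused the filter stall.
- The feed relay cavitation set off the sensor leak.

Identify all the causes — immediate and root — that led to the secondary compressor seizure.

the feed relay cavitation, the inlet actuator leak, the relay leak, the sensor leak

Immediate cause of the secondary compressor seizure: the relay leak.
Further upstream: the inlet actuator leak, the feed relay cavitation, the sensor leak.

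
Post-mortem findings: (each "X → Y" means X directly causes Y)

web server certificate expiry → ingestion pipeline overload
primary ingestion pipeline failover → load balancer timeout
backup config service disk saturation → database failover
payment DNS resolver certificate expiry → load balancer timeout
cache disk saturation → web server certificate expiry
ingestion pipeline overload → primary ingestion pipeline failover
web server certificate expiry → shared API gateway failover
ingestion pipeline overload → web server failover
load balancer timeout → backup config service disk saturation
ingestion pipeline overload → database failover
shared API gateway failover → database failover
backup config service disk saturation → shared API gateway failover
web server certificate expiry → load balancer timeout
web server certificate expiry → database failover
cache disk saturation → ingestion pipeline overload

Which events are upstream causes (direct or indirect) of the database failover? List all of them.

Immediate causes of the database failover: the web server certificate expiry, the ingestion pipeline overload, the backup config service disk saturation, the shared API gateway failover.
Further upstream: the cache disk saturation, the primary ingestion pipeline failover, the payment DNS resolver certificate expiry, the load balancer timeout.

the backup config service disk saturation, the cache disk saturation, the ingestion pipeline overload, the load balancer timeout, the payment DNS resolver certificate expiry, the primary ingestion pipeline failover, the shared API gateway failover, the web server certificate expiry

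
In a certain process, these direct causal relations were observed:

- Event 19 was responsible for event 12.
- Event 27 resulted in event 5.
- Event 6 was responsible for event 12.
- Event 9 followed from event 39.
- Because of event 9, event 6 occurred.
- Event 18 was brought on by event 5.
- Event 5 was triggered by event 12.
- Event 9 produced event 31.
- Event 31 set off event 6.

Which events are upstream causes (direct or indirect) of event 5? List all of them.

event 12, event 19, event 27, event 31, event 39, event 6, event 9

Immediate causes of event 5: event 27, event 12.
Further upstream: event 39, event 9, event 31, event 19, event 6.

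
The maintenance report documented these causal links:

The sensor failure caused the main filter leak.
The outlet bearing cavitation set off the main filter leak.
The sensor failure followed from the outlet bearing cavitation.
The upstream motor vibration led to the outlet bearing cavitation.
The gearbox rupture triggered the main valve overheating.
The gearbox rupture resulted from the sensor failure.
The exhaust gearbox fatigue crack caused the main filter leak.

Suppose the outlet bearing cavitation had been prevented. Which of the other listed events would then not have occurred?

the gearbox rupture, the main valve overheating, the sensor failure

Downstream of the outlet bearing cavitation: the sensor failure, the gearbox rupture, the main valve overheating, the main filter leak.
Of those, still caused via another path: the main filter leak.
The remainder have no surviving cause.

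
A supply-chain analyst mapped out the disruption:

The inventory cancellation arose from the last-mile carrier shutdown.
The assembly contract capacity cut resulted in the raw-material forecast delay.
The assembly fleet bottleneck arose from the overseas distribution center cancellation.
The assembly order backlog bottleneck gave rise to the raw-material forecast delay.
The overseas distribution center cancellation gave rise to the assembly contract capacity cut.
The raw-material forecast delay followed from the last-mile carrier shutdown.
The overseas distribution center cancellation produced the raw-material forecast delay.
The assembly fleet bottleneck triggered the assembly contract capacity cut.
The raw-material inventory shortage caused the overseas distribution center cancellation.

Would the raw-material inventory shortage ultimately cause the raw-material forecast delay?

Yes

There is a causal chain: the raw-material inventory shortage → the overseas distribution center cancellation → the raw-material forecast delay.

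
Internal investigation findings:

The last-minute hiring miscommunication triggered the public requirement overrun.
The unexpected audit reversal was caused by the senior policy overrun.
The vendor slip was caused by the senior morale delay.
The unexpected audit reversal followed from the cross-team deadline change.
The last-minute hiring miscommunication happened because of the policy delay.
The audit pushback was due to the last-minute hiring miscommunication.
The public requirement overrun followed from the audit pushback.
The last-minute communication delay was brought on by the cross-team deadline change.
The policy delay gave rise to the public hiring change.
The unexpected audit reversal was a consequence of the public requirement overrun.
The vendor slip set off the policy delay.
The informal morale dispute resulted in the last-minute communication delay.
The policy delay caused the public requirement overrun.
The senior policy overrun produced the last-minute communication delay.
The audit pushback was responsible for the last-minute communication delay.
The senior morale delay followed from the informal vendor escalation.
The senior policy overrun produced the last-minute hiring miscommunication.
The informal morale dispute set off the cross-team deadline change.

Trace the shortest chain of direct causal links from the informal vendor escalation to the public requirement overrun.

the informal vendor escalation → the senior morale delay
the senior morale delay → the vendor slip
the vendor slip → the policy delay
the policy delay → the public requirement overrun
Length: 4 steps.

the informal vendor escalation → the senior morale delay → the vendor slip → the policy delay → the public requirement overrun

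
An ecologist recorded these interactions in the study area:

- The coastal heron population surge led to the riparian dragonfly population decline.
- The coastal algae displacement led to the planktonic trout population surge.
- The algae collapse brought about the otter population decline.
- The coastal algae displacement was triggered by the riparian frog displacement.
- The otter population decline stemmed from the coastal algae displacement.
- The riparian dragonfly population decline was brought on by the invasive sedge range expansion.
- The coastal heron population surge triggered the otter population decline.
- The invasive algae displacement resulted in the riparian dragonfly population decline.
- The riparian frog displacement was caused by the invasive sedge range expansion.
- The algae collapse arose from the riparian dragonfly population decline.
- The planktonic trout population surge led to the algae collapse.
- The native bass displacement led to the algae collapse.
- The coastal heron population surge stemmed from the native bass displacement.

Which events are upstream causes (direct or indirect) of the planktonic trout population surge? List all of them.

Immediate cause of the planktonic trout population surge: the coastal algae displacement.
Further upstream: the invasive sedge range expansion, the riparian frog displacement.

the coastal algae displacement, the invasive sedge range expansion, the riparian frog displacement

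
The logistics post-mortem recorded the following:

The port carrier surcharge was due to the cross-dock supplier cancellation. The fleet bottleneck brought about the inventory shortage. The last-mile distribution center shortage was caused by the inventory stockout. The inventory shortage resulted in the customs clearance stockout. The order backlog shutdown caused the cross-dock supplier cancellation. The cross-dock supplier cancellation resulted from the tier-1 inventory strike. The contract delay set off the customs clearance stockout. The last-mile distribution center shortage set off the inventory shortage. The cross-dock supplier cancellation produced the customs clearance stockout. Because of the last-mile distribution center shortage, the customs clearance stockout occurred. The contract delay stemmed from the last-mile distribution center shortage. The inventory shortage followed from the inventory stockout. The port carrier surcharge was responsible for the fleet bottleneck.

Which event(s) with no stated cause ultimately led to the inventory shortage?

the inventory stockout, the order backlog shutdown, the tier-1 inventory strike

Tracing upstream from the inventory shortage: the inventory shortage ← the inventory stockout.
A separate upstream branch: the inventory shortage ← the fleet bottleneck ← the port carrier surcharge ← the cross-dock supplier cancellation ← the order backlog shutdown.
A separate upstream branch: the inventory shortage ← the fleet bottleneck ← the port carrier surcharge ← the cross-dock supplier cancellation ← the tier-1 inventory strike.
Each of those chain origins has no stated cause.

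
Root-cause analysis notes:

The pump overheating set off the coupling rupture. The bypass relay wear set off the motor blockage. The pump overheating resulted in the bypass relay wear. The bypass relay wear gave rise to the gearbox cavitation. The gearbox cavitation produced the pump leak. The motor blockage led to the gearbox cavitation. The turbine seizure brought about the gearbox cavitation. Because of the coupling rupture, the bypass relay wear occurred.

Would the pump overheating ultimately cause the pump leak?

There is a causal chain: the pump overheating → the bypass relay wear → the gearbox cavitation → the pump leak.

Yes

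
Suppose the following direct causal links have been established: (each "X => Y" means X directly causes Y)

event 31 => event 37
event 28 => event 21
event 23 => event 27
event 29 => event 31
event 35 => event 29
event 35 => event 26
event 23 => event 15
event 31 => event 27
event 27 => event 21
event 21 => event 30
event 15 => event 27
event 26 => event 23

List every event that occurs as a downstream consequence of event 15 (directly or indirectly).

event 21, event 27, event 30

Direct effects: event 27.
2 steps out: event 21.
3 steps out: event 30.
Not reachable from it: event 35, event 26, event 29, event 31, event 23, event 37, event 28.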